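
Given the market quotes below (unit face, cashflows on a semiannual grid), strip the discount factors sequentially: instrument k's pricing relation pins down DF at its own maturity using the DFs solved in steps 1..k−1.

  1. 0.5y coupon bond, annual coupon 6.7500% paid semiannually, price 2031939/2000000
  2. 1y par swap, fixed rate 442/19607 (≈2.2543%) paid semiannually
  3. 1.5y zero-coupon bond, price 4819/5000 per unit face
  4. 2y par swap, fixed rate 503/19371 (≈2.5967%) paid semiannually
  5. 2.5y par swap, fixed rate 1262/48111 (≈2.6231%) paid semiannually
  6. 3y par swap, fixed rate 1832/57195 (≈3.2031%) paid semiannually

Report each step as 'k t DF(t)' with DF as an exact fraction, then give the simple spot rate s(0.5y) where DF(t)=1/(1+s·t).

step 1 [0.5y] bond c/2=27/800: DF=(2031939/2000000 − 27/800·(0))/(1+27/800) = 2457/2500 ≈ 0.982800
step 2 [1y] swap r/2=221/19607: DF=(1 − 221/19607·(0.982800))/(1+221/19607) = 9779/10000 ≈ 0.977900
step 3 [1.5y] zero: DF = P = 4819/5000 ≈ 0.963800
step 4 [2y] swap r/2=503/38742: DF=(1 − 503/38742·(0.982800+0.977900+0.963800))/(1+503/38742) = 9497/10000 ≈ 0.949700
step 5 [2.5y] swap r/2=631/48111: DF=(1 − 631/48111·(0.982800+0.977900+0.963800+0.949700))/(1+631/48111) = 9369/10000 ≈ 0.936900
step 6 [3y] swap r/2=916/57195: DF=(1 − 916/57195·(0.982800+0.977900+0.963800+0.949700+0.936900))/(1+916/57195) = 2271/2500 ≈ 0.908400

1 1/2 2457/2500
2 1 9779/10000
3 3/2 4819/5000
4 2 9497/10000
5 5/2 9369/10000
6 3 2271/2500
s(0.5y) = (1/(2457/2500) − 1)/(1/2) = 86/2457 ≈ 3.5002%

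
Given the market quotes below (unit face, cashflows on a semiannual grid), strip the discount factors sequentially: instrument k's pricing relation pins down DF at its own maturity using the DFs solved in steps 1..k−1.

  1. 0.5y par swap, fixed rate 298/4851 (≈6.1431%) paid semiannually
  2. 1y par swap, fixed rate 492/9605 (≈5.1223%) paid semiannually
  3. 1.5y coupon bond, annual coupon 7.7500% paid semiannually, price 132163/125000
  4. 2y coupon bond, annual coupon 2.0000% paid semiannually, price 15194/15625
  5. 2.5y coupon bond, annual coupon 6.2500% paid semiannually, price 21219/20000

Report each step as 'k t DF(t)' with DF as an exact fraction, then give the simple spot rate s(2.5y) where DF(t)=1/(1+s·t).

step 1 [0.5y] swap r/2=149/4851: DF=(1 − 149/4851·(0))/(1+149/4851) = 4851/5000 ≈ 0.970200
step 2 [1y] swap r/2=246/9605: DF=(1 − 246/9605·(0.970200))/(1+246/9605) = 2377/2500 ≈ 0.950800
step 3 [1.5y] bond c/2=31/800: DF=(132163/125000 − 31/800·(0.970200+0.950800))/(1+31/800) = 4731/5000 ≈ 0.946200
step 4 [2y] bond c/2=1/100: DF=(15194/15625 − 1/100·(0.970200+0.950800+0.946200))/(1+1/100) = 584/625 ≈ 0.934400
step 5 [2.5y] bond c/2=1/32: DF=(21219/20000 − 1/32·(0.970200+0.950800+0.946200+0.934400))/(1+1/32) = 571/625 ≈ 0.913600

1 1/2 4851/5000
2 1 2377/2500
3 3/2 4731/5000
4 2 584/625
5 5/2 571/625
s(2.5y) = (1/(571/625) − 1)/(5/2) = 108/2855 ≈ 3.7828%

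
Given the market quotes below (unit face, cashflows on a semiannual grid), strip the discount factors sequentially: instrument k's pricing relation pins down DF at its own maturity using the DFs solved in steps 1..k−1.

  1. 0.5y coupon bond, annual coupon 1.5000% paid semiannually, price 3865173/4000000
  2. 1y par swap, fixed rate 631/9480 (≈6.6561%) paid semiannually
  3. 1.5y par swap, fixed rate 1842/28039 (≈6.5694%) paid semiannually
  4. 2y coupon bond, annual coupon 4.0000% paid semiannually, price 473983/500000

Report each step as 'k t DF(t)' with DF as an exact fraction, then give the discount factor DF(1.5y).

step 1 [0.5y] bond c/2=3/400: DF=(3865173/4000000 − 3/400·(0))/(1+3/400) = 9591/10000 ≈ 0.959100
step 2 [1y] swap r/2=631/18960: DF=(1 − 631/18960·(0.959100))/(1+631/18960) = 9369/10000 ≈ 0.936900
step 3 [1.5y] swap r/2=921/28039: DF=(1 − 921/28039·(0.959100+0.936900))/(1+921/28039) = 9079/10000 ≈ 0.907900
step 4 [2y] bond c/2=1/50: DF=(473983/500000 − 1/50·(0.959100+0.936900+0.907900))/(1+1/50) = 1093/1250 ≈ 0.874400

1 1/2 9591/10000
2 1 9369/10000
3 3/2 9079/10000
4 2 1093/1250
DF(1.5y) = 9079/10000 ≈ 0.907900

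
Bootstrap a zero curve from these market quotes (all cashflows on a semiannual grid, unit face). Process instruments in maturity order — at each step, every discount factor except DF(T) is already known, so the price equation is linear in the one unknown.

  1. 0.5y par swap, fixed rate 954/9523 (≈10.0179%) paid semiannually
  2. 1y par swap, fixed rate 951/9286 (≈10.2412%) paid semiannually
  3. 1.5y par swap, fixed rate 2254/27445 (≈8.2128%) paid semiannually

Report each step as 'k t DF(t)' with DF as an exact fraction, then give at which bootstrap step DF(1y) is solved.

1 1/2 9523/10000
2 1 9049/10000
3 3/2 8873/10000
DF(1y) is solved at step 2

step 1 [0.5y] swap r/2=477/9523: DF=(1 − 477/9523·(0))/(1+477/9523) = 9523/10000 ≈ 0.952300
step 2 [1y] swap r/2=951/18572: DF=(1 − 951/18572·(0.952300))/(1+951/18572) = 9049/10000 ≈ 0.904900
step 3 [1.5y] swap r/2=1127/27445: DF=(1 − 1127/27445·(0.952300+0.904900))/(1+1127/27445) = 8873/10000 ≈ 0.887300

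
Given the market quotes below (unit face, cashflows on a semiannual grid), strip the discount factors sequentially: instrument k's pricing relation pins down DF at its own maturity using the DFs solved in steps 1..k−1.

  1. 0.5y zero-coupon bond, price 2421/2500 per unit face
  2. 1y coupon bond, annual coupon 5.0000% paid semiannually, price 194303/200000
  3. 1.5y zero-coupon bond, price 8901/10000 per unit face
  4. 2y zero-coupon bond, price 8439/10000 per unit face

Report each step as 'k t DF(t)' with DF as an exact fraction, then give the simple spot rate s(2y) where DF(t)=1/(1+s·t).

1 1/2 2421/2500
2 1 4621/5000
3 3/2 8901/10000
4 2 8439/10000
s(2y) = (1/(8439/10000) − 1)/(2) = 1561/16878 ≈ 9.2487%

step 1 [0.5y] zero: DF = P = 2421/2500 ≈ 0.968400
step 2 [1y] bond c/2=1/40: DF=(194303/200000 − 1/40·(0.968400))/(1+1/40) = 4621/5000 ≈ 0.924200
step 3 [1.5y] zero: DF = P = 8901/10000 ≈ 0.890100
step 4 [2y] zero: DF = P = 8439/10000 ≈ 0.843900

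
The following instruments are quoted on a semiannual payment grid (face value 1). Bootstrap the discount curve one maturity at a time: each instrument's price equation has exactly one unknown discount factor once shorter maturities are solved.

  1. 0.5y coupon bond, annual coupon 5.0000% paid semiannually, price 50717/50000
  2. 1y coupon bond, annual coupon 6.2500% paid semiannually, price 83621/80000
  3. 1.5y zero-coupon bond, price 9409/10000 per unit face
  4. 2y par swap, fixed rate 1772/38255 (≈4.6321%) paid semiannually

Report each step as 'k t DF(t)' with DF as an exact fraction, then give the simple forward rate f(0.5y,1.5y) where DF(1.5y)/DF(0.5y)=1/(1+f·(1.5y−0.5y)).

1 1/2 1237/1250
2 1 2459/2500
3 3/2 9409/10000
4 2 4557/5000
f(0.5y,1.5y) = ((1237/1250)/(9409/10000) − 1)/(1) = 487/9409 ≈ 5.1759%

step 1 [0.5y] bond c/2=1/40: DF=(50717/50000 − 1/40·(0))/(1+1/40) = 1237/1250 ≈ 0.989600
step 2 [1y] bond c/2=1/32: DF=(83621/80000 − 1/32·(0.989600))/(1+1/32) = 2459/2500 ≈ 0.983600
step 3 [1.5y] zero: DF = P = 9409/10000 ≈ 0.940900
step 4 [2y] swap r/2=886/38255: DF=(1 − 886/38255·(0.989600+0.983600+0.940900))/(1+886/38255) = 4557/5000 ≈ 0.911400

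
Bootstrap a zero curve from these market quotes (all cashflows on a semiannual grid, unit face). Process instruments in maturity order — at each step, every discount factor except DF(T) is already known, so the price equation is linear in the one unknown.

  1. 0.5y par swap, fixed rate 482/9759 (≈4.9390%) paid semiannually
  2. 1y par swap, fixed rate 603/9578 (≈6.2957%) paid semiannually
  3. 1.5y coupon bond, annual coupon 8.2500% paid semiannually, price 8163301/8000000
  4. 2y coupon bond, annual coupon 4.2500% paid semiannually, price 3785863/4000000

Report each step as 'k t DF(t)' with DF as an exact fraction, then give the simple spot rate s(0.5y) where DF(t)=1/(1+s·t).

step 1 [0.5y] swap r/2=241/9759: DF=(1 − 241/9759·(0))/(1+241/9759) = 9759/10000 ≈ 0.975900
step 2 [1y] swap r/2=603/19156: DF=(1 − 603/19156·(0.975900))/(1+603/19156) = 9397/10000 ≈ 0.939700
step 3 [1.5y] bond c/2=33/800: DF=(8163301/8000000 − 33/800·(0.975900+0.939700))/(1+33/800) = 9041/10000 ≈ 0.904100
step 4 [2y] bond c/2=17/800: DF=(3785863/4000000 − 17/800·(0.975900+0.939700+0.904100))/(1+17/800) = 8681/10000 ≈ 0.868100

1 1/2 9759/10000
2 1 9397/10000
3 3/2 9041/10000
4 2 8681/10000
s(0.5y) = (1/(9759/10000) − 1)/(1/2) = 482/9759 ≈ 4.9390%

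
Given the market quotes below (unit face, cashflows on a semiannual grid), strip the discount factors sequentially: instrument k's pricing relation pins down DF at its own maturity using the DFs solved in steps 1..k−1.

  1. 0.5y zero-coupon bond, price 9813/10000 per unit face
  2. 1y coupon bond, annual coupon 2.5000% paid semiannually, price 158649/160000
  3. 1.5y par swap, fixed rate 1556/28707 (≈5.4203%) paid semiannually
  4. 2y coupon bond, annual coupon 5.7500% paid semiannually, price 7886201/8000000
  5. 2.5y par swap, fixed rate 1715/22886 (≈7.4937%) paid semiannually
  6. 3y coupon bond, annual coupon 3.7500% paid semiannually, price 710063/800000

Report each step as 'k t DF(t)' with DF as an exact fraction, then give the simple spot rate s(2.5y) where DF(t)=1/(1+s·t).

1 1/2 9813/10000
2 1 1209/1250
3 3/2 4611/5000
4 2 439/500
5 5/2 1657/2000
6 3 787/1000
s(2.5y) = (1/(1657/2000) − 1)/(5/2) = 686/8285 ≈ 8.2800%

step 1 [0.5y] zero: DF = P = 9813/10000 ≈ 0.981300
step 2 [1y] bond c/2=1/80: DF=(158649/160000 − 1/80·(0.981300))/(1+1/80) = 1209/1250 ≈ 0.967200
step 3 [1.5y] swap r/2=778/28707: DF=(1 − 778/28707·(0.981300+0.967200))/(1+778/28707) = 4611/5000 ≈ 0.922200
step 4 [2y] bond c/2=23/800: DF=(7886201/8000000 − 23/800·(0.981300+0.967200+0.922200))/(1+23/800) = 439/500 ≈ 0.878000
step 5 [2.5y] swap r/2=1715/45772: DF=(1 − 1715/45772·(0.981300+0.967200+0.922200+0.878000))/(1+1715/45772) = 1657/2000 ≈ 0.828500
step 6 [3y] bond c/2=3/160: DF=(710063/800000 − 3/160·(0.981300+0.967200+0.922200+0.878000+0.828500))/(1+3/160) = 787/1000 ≈ 0.787000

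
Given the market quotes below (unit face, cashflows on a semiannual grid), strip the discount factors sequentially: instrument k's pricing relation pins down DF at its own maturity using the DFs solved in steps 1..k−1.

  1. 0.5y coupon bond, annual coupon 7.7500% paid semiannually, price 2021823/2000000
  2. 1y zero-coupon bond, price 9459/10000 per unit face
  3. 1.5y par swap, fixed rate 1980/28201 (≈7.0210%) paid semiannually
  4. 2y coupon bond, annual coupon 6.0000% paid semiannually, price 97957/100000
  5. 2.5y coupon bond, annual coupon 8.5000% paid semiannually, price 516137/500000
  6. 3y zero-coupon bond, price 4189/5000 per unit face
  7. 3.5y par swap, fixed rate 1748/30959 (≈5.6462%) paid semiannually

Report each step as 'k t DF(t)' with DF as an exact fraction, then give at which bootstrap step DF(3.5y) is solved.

1 1/2 2433/2500
2 1 9459/10000
3 3/2 901/1000
4 2 8689/10000
5 5/2 4199/5000
6 3 4189/5000
7 7/2 2063/2500
DF(3.5y) is solved at step 7

step 1 [0.5y] bond c/2=31/800: DF=(2021823/2000000 − 31/800·(0))/(1+31/800) = 2433/2500 ≈ 0.973200
step 2 [1y] zero: DF = P = 9459/10000 ≈ 0.945900
step 3 [1.5y] swap r/2=990/28201: DF=(1 − 990/28201·(0.973200+0.945900))/(1+990/28201) = 901/1000 ≈ 0.901000
step 4 [2y] bond c/2=3/100: DF=(97957/100000 − 3/100·(0.973200+0.945900+0.901000))/(1+3/100) = 8689/10000 ≈ 0.868900
step 5 [2.5y] bond c/2=17/400: DF=(516137/500000 − 17/400·(0.973200+0.945900+0.901000+0.868900))/(1+17/400) = 4199/5000 ≈ 0.839800
step 6 [3y] zero: DF = P = 4189/5000 ≈ 0.837800
step 7 [3.5y] swap r/2=874/30959: DF=(1 − 874/30959·(0.973200+0.945900+0.901000+0.868900+0.839800+0.837800))/(1+874/30959) = 2063/2500 ≈ 0.825200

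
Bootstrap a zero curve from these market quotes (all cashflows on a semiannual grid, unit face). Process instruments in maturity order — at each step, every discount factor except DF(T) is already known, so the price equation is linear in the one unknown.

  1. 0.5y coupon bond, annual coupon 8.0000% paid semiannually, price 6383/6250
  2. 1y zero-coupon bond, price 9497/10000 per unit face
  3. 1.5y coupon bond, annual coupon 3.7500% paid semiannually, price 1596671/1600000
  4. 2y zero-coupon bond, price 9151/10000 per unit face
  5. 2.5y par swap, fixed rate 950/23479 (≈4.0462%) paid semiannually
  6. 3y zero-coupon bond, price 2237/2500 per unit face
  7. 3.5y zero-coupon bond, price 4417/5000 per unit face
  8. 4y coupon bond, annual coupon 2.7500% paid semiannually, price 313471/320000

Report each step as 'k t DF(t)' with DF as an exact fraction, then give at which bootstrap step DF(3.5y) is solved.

1 1/2 491/500
2 1 9497/10000
3 3/2 118/125
4 2 9151/10000
5 5/2 181/200
6 3 2237/2500
7 7/2 4417/5000
8 4 1757/2000
DF(3.5y) is solved at step 7

step 1 [0.5y] bond c/2=1/25: DF=(6383/6250 − 1/25·(0))/(1+1/25) = 491/500 ≈ 0.982000
step 2 [1y] zero: DF = P = 9497/10000 ≈ 0.949700
step 3 [1.5y] bond c/2=3/160: DF=(1596671/1600000 − 3/160·(0.982000+0.949700))/(1+3/160) = 118/125 ≈ 0.944000
step 4 [2y] zero: DF = P = 9151/10000 ≈ 0.915100
step 5 [2.5y] swap r/2=475/23479: DF=(1 − 475/23479·(0.982000+0.949700+0.944000+0.915100))/(1+475/23479) = 181/200 ≈ 0.905000
step 6 [3y] zero: DF = P = 2237/2500 ≈ 0.894800
step 7 [3.5y] zero: DF = P = 4417/5000 ≈ 0.883400
step 8 [4y] bond c/2=11/800: DF=(313471/320000 − 11/800·(0.982000+0.949700+0.944000+0.915100+0.905000+0.894800+0.883400))/(1+11/800) = 1757/2000 ≈ 0.878500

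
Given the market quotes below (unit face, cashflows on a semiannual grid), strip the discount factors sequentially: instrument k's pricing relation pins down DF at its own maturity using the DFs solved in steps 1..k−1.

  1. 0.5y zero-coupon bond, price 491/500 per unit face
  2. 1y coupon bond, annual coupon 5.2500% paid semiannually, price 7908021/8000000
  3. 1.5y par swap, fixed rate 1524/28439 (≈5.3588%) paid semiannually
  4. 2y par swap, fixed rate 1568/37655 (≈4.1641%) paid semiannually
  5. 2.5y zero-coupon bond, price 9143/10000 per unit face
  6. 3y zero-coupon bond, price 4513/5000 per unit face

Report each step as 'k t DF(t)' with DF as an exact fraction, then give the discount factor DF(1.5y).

1 1/2 491/500
2 1 9381/10000
3 3/2 4619/5000
4 2 576/625
5 5/2 9143/10000
6 3 4513/5000
DF(1.5y) = 4619/5000 ≈ 0.923800

step 1 [0.5y] zero: DF = P = 491/500 ≈ 0.982000
step 2 [1y] bond c/2=21/800: DF=(7908021/8000000 − 21/800·(0.982000))/(1+21/800) = 9381/10000 ≈ 0.938100
step 3 [1.5y] swap r/2=762/28439: DF=(1 − 762/28439·(0.982000+0.938100))/(1+762/28439) = 4619/5000 ≈ 0.923800
step 4 [2y] swap r/2=784/37655: DF=(1 − 784/37655·(0.982000+0.938100+0.923800))/(1+784/37655) = 576/625 ≈ 0.921600
step 5 [2.5y] zero: DF = P = 9143/10000 ≈ 0.914300
step 6 [3y] zero: DF = P = 4513/5000 ≈ 0.902600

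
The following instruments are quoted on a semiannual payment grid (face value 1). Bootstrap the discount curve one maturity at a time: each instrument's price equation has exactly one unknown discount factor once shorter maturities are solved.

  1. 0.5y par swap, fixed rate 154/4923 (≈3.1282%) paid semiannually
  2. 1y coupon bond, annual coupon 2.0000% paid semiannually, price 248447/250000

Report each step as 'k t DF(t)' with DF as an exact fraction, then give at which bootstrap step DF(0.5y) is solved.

1 1/2 4923/5000
2 1 4871/5000
DF(0.5y) is solved at step 1

step 1 [0.5y] swap r/2=77/4923: DF=(1 − 77/4923·(0))/(1+77/4923) = 4923/5000 ≈ 0.984600
step 2 [1y] bond c/2=1/100: DF=(248447/250000 − 1/100·(0.984600))/(1+1/100) = 4871/5000 ≈ 0.974200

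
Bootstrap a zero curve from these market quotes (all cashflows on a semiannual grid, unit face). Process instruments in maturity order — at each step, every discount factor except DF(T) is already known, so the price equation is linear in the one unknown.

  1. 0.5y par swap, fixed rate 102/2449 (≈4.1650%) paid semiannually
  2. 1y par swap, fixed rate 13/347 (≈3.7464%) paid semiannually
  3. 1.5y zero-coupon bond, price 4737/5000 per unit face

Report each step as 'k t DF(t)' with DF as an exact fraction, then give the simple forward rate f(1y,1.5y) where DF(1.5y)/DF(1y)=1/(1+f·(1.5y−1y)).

1 1/2 2449/2500
2 1 2409/2500
3 3/2 4737/5000
f(1y,1.5y) = ((2409/2500)/(4737/5000) − 1)/(1/2) = 54/1579 ≈ 3.4199%

step 1 [0.5y] swap r/2=51/2449: DF=(1 − 51/2449·(0))/(1+51/2449) = 2449/2500 ≈ 0.979600
step 2 [1y] swap r/2=13/694: DF=(1 − 13/694·(0.979600))/(1+13/694) = 2409/2500 ≈ 0.963600
step 3 [1.5y] zero: DF = P = 4737/5000 ≈ 0.947400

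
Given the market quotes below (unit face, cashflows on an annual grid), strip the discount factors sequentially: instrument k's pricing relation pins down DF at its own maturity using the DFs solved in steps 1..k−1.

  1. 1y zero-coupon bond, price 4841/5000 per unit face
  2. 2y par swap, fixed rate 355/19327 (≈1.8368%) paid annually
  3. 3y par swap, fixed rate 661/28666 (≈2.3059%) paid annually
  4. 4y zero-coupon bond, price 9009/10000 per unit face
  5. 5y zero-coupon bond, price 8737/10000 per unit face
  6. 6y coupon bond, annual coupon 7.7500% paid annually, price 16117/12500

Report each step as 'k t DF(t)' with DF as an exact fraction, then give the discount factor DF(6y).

step 1 [1y] zero: DF = P = 4841/5000 ≈ 0.968200
step 2 [2y] swap r/1=355/19327: DF=(1 − 355/19327·(0.968200))/(1+355/19327) = 1929/2000 ≈ 0.964500
step 3 [3y] swap r/1=661/28666: DF=(1 − 661/28666·(0.968200+0.964500))/(1+661/28666) = 9339/10000 ≈ 0.933900
step 4 [4y] zero: DF = P = 9009/10000 ≈ 0.900900
step 5 [5y] zero: DF = P = 8737/10000 ≈ 0.873700
step 6 [6y] bond c/1=31/400: DF=(16117/12500 − 31/400·(0.968200+0.964500+0.933900+0.900900+0.873700))/(1+31/400) = 2157/2500 ≈ 0.862800

1 1 4841/5000
2 2 1929/2000
3 3 9339/10000
4 4 9009/10000
5 5 8737/10000
6 6 2157/2500
DF(6y) = 2157/2500 ≈ 0.862800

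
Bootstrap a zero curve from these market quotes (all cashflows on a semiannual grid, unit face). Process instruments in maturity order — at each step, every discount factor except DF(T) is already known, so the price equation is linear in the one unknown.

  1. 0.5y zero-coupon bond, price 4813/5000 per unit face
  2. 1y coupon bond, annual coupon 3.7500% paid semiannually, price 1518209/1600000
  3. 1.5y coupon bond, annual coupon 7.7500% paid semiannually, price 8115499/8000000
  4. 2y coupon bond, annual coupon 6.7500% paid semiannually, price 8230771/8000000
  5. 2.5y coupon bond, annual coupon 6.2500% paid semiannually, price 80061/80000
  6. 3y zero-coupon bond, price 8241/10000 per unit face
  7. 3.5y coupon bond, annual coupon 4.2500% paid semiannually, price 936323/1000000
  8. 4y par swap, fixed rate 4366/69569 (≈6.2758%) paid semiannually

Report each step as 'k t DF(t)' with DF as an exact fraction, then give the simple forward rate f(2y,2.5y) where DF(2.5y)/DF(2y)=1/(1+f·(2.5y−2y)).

1 1/2 4813/5000
2 1 9137/10000
3 3/2 4533/5000
4 2 2261/2500
5 5/2 8587/10000
6 3 8241/10000
7 7/2 8051/10000
8 4 7817/10000
f(2y,2.5y) = ((2261/2500)/(8587/10000) − 1)/(1/2) = 914/8587 ≈ 10.6440%

step 1 [0.5y] zero: DF = P = 4813/5000 ≈ 0.962600
step 2 [1y] bond c/2=3/160: DF=(1518209/1600000 − 3/160·(0.962600))/(1+3/160) = 9137/10000 ≈ 0.913700
step 3 [1.5y] bond c/2=31/800: DF=(8115499/8000000 − 31/800·(0.962600+0.913700))/(1+31/800) = 4533/5000 ≈ 0.906600
step 4 [2y] bond c/2=27/800: DF=(8230771/8000000 − 27/800·(0.962600+0.913700+0.906600))/(1+27/800) = 2261/2500 ≈ 0.904400
step 5 [2.5y] bond c/2=1/32: DF=(80061/80000 − 1/32·(0.962600+0.913700+0.906600+0.904400))/(1+1/32) = 8587/10000 ≈ 0.858700
step 6 [3y] zero: DF = P = 8241/10000 ≈ 0.824100
step 7 [3.5y] bond c/2=17/800: DF=(936323/1000000 − 17/800·(0.962600+0.913700+0.906600+0.904400+0.858700+0.824100))/(1+17/800) = 8051/10000 ≈ 0.805100
step 8 [4y] swap r/2=2183/69569: DF=(1 − 2183/69569·(0.962600+0.913700+0.906600+0.904400+0.858700+0.824100+0.805100))/(1+2183/69569) = 7817/10000 ≈ 0.781700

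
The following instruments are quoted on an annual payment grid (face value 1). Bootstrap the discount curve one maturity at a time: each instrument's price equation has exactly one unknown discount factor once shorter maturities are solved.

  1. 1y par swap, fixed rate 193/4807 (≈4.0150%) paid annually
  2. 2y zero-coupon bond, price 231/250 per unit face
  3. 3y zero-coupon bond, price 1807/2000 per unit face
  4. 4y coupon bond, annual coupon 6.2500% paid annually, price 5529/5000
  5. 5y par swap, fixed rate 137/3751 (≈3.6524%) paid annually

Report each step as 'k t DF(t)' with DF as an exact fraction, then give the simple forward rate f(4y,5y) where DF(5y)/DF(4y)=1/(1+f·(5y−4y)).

1 1 4807/5000
2 2 231/250
3 3 1807/2000
4 4 8767/10000
5 5 2089/2500
f(4y,5y) = ((8767/10000)/(2089/2500) − 1)/(1) = 411/8356 ≈ 4.9186%

step 1 [1y] swap r/1=193/4807: DF=(1 − 193/4807·(0))/(1+193/4807) = 4807/5000 ≈ 0.961400
step 2 [2y] zero: DF = P = 231/250 ≈ 0.924000
step 3 [3y] zero: DF = P = 1807/2000 ≈ 0.903500
step 4 [4y] bond c/1=1/16: DF=(5529/5000 − 1/16·(0.961400+0.924000+0.903500))/(1+1/16) = 8767/10000 ≈ 0.876700
step 5 [5y] swap r/1=137/3751: DF=(1 − 137/3751·(0.961400+0.924000+0.903500+0.876700))/(1+137/3751) = 2089/2500 ≈ 0.835600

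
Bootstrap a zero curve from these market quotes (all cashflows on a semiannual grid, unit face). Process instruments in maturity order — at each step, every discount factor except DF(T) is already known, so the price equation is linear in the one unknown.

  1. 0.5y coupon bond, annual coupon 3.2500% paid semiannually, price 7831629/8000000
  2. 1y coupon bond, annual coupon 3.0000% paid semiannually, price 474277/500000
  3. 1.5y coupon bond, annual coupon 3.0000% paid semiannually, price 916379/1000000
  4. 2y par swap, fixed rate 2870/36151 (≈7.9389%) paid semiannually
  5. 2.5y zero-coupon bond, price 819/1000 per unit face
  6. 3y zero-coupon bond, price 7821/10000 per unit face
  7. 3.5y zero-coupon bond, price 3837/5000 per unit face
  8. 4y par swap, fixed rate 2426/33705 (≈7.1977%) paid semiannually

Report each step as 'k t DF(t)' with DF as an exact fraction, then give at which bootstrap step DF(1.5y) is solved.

step 1 [0.5y] bond c/2=13/800: DF=(7831629/8000000 − 13/800·(0))/(1+13/800) = 9633/10000 ≈ 0.963300
step 2 [1y] bond c/2=3/200: DF=(474277/500000 − 3/200·(0.963300))/(1+3/200) = 9203/10000 ≈ 0.920300
step 3 [1.5y] bond c/2=3/200: DF=(916379/1000000 − 3/200·(0.963300+0.920300))/(1+3/200) = 7/8 ≈ 0.875000
step 4 [2y] swap r/2=1435/36151: DF=(1 − 1435/36151·(0.963300+0.920300+0.875000))/(1+1435/36151) = 1713/2000 ≈ 0.856500
step 5 [2.5y] zero: DF = P = 819/1000 ≈ 0.819000
step 6 [3y] zero: DF = P = 7821/10000 ≈ 0.782100
step 7 [3.5y] zero: DF = P = 3837/5000 ≈ 0.767400
step 8 [4y] swap r/2=1213/33705: DF=(1 − 1213/33705·(0.963300+0.920300+0.875000+0.856500+0.819000+0.782100+0.767400))/(1+1213/33705) = 3787/5000 ≈ 0.757400

1 1/2 9633/10000
2 1 9203/10000
3 3/2 7/8
4 2 1713/2000
5 5/2 819/1000
6 3 7821/10000
7 7/2 3837/5000
8 4 3787/5000
DF(1.5y) is solved at step 3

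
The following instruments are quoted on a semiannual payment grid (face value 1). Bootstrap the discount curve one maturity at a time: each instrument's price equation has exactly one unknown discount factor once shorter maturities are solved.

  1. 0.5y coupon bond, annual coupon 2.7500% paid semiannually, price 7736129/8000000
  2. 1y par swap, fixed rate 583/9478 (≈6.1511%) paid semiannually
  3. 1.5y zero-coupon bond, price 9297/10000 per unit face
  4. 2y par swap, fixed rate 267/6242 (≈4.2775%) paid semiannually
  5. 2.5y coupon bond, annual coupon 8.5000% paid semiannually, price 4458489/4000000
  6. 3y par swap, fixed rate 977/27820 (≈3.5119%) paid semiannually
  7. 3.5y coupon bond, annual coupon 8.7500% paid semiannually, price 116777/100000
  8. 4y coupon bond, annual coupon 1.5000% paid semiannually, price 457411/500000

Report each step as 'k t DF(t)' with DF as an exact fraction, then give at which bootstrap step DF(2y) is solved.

1 1/2 9539/10000
2 1 9417/10000
3 3/2 9297/10000
4 2 9199/10000
5 5/2 1833/2000
6 3 9023/10000
7 7/2 1107/1250
8 4 43/50
DF(2y) is solved at step 4

step 1 [0.5y] bond c/2=11/800: DF=(7736129/8000000 − 11/800·(0))/(1+11/800) = 9539/10000 ≈ 0.953900
step 2 [1y] swap r/2=583/18956: DF=(1 − 583/18956·(0.953900))/(1+583/18956) = 9417/10000 ≈ 0.941700
step 3 [1.5y] zero: DF = P = 9297/10000 ≈ 0.929700
step 4 [2y] swap r/2=267/12484: DF=(1 − 267/12484·(0.953900+0.941700+0.929700))/(1+267/12484) = 9199/10000 ≈ 0.919900
step 5 [2.5y] bond c/2=17/400: DF=(4458489/4000000 − 17/400·(0.953900+0.941700+0.929700+0.919900))/(1+17/400) = 1833/2000 ≈ 0.916500
step 6 [3y] swap r/2=977/55640: DF=(1 − 977/55640·(0.953900+0.941700+0.929700+0.919900+0.916500))/(1+977/55640) = 9023/10000 ≈ 0.902300
step 7 [3.5y] bond c/2=7/160: DF=(116777/100000 − 7/160·(0.953900+0.941700+0.929700+0.919900+0.916500+0.902300))/(1+7/160) = 1107/1250 ≈ 0.885600
step 8 [4y] bond c/2=3/400: DF=(457411/500000 − 3/400·(0.953900+0.941700+0.929700+0.919900+0.916500+0.902300+0.885600))/(1+3/400) = 43/50 ≈ 0.860000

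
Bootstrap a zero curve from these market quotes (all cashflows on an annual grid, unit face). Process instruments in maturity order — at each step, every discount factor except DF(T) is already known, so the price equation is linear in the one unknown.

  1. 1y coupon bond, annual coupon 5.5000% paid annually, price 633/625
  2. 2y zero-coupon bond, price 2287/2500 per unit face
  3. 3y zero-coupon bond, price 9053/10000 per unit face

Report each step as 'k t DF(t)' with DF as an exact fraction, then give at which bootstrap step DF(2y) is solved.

1 1 24/25
2 2 2287/2500
3 3 9053/10000
DF(2y) is solved at step 2

step 1 [1y] bond c/1=11/200: DF=(633/625 − 11/200·(0))/(1+11/200) = 24/25 ≈ 0.960000
step 2 [2y] zero: DF = P = 2287/2500 ≈ 0.914800
step 3 [3y] zero: DF = P = 9053/10000 ≈ 0.905300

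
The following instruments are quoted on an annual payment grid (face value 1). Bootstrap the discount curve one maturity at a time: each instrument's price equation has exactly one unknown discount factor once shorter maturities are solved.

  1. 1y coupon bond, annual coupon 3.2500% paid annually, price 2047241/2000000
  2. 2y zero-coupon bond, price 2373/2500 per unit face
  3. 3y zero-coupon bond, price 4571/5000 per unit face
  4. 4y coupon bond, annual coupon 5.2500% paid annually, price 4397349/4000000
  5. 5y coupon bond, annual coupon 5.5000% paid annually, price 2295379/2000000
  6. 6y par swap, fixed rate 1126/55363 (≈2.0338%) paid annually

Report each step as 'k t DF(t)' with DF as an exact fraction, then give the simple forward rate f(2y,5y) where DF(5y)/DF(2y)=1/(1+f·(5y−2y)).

1 1 4957/5000
2 2 2373/2500
3 3 4571/5000
4 4 9021/10000
5 5 223/250
6 6 4437/5000
f(2y,5y) = ((2373/2500)/(223/250) − 1)/(3) = 143/6690 ≈ 2.1375%

step 1 [1y] bond c/1=13/400: DF=(2047241/2000000 − 13/400·(0))/(1+13/400) = 4957/5000 ≈ 0.991400
step 2 [2y] zero: DF = P = 2373/2500 ≈ 0.949200
step 3 [3y] zero: DF = P = 4571/5000 ≈ 0.914200
step 4 [4y] bond c/1=21/400: DF=(4397349/4000000 − 21/400·(0.991400+0.949200+0.914200))/(1+21/400) = 9021/10000 ≈ 0.902100
step 5 [5y] bond c/1=11/200: DF=(2295379/2000000 − 11/200·(0.991400+0.949200+0.914200+0.902100))/(1+11/200) = 223/250 ≈ 0.892000
step 6 [6y] swap r/1=1126/55363: DF=(1 − 1126/55363·(0.991400+0.949200+0.914200+0.902100+0.892000))/(1+1126/55363) = 4437/5000 ≈ 0.887400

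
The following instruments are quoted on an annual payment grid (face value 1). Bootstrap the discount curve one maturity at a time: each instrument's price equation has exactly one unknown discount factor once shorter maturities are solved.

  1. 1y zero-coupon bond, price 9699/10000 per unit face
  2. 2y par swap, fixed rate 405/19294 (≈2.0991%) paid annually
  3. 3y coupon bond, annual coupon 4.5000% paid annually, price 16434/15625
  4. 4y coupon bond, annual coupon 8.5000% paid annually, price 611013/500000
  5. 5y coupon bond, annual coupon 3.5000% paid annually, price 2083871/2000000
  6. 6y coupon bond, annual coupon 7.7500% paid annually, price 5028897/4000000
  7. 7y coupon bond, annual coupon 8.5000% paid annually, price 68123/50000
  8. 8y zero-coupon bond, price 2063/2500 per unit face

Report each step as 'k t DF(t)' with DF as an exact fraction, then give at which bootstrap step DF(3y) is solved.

1 1 9699/10000
2 2 1919/2000
3 3 4617/5000
4 4 2257/2500
5 5 8797/10000
6 6 4167/5000
7 7 8273/10000
8 8 2063/2500
DF(3y) is solved at step 3

step 1 [1y] zero: DF = P = 9699/10000 ≈ 0.969900
step 2 [2y] swap r/1=405/19294: DF=(1 − 405/19294·(0.969900))/(1+405/19294) = 1919/2000 ≈ 0.959500
step 3 [3y] bond c/1=9/200: DF=(16434/15625 − 9/200·(0.969900+0.959500))/(1+9/200) = 4617/5000 ≈ 0.923400
step 4 [4y] bond c/1=17/200: DF=(611013/500000 − 17/200·(0.969900+0.959500+0.923400))/(1+17/200) = 2257/2500 ≈ 0.902800
step 5 [5y] bond c/1=7/200: DF=(2083871/2000000 − 7/200·(0.969900+0.959500+0.923400+0.902800))/(1+7/200) = 8797/10000 ≈ 0.879700
step 6 [6y] bond c/1=31/400: DF=(5028897/4000000 − 31/400·(0.969900+0.959500+0.923400+0.902800+0.879700))/(1+31/400) = 4167/5000 ≈ 0.833400
step 7 [7y] bond c/1=17/200: DF=(68123/50000 − 17/200·(0.969900+0.959500+0.923400+0.902800+0.879700+0.833400))/(1+17/200) = 8273/10000 ≈ 0.827300
step 8 [8y] zero: DF = P = 2063/2500 ≈ 0.825200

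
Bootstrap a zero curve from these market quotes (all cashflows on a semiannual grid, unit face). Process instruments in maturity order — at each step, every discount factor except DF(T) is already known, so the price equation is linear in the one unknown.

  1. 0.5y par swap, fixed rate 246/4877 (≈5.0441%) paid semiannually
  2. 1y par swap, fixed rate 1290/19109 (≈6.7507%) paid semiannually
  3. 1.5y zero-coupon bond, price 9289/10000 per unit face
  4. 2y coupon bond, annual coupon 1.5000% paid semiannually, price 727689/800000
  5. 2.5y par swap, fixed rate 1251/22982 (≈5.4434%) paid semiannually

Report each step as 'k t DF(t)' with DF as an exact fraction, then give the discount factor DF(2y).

1 1/2 4877/5000
2 1 1871/2000
3 3/2 9289/10000
4 2 8817/10000
5 5/2 8749/10000
DF(2y) = 8817/10000 ≈ 0.881700

step 1 [0.5y] swap r/2=123/4877: DF=(1 − 123/4877·(0))/(1+123/4877) = 4877/5000 ≈ 0.975400
step 2 [1y] swap r/2=645/19109: DF=(1 − 645/19109·(0.975400))/(1+645/19109) = 1871/2000 ≈ 0.935500
step 3 [1.5y] zero: DF = P = 9289/10000 ≈ 0.928900
step 4 [2y] bond c/2=3/400: DF=(727689/800000 − 3/400·(0.975400+0.935500+0.928900))/(1+3/400) = 8817/10000 ≈ 0.881700
step 5 [2.5y] swap r/2=1251/45964: DF=(1 − 1251/45964·(0.975400+0.935500+0.928900+0.881700))/(1+1251/45964) = 8749/10000 ≈ 0.874900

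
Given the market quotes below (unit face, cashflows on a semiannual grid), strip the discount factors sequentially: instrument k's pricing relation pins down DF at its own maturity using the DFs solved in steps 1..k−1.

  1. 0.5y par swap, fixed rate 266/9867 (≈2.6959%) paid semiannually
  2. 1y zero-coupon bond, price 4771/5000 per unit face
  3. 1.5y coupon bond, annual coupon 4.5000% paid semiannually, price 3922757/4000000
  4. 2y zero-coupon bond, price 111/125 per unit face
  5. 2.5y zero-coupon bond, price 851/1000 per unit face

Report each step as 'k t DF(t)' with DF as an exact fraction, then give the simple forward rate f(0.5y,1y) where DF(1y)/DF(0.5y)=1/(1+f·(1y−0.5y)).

1 1/2 9867/10000
2 1 4771/5000
3 3/2 2291/2500
4 2 111/125
5 5/2 851/1000
f(0.5y,1y) = ((9867/10000)/(4771/5000) − 1)/(1/2) = 25/367 ≈ 6.8120%

step 1 [0.5y] swap r/2=133/9867: DF=(1 − 133/9867·(0))/(1+133/9867) = 9867/10000 ≈ 0.986700
step 2 [1y] zero: DF = P = 4771/5000 ≈ 0.954200
step 3 [1.5y] bond c/2=9/400: DF=(3922757/4000000 − 9/400·(0.986700+0.954200))/(1+9/400) = 2291/2500 ≈ 0.916400
step 4 [2y] zero: DF = P = 111/125 ≈ 0.888000
step 5 [2.5y] zero: DF = P = 851/1000 ≈ 0.851000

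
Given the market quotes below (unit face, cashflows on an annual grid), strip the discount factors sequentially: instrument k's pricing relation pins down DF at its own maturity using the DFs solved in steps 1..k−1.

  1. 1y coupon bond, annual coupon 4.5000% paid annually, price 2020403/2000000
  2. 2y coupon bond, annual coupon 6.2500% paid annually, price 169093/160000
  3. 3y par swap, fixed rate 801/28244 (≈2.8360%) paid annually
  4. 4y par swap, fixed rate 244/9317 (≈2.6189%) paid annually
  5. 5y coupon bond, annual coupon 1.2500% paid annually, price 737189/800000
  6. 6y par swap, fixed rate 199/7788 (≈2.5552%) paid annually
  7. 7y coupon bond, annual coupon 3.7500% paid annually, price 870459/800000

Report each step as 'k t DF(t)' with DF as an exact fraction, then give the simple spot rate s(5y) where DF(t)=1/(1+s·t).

1 1 9667/10000
2 2 4689/5000
3 3 9199/10000
4 4 564/625
5 5 8641/10000
6 6 8607/10000
7 7 8517/10000
s(5y) = (1/(8641/10000) − 1)/(5) = 1359/43205 ≈ 3.1455%

step 1 [1y] bond c/1=9/200: DF=(2020403/2000000 − 9/200·(0))/(1+9/200) = 9667/10000 ≈ 0.966700
step 2 [2y] bond c/1=1/16: DF=(169093/160000 − 1/16·(0.966700))/(1+1/16) = 4689/5000 ≈ 0.937800
step 3 [3y] swap r/1=801/28244: DF=(1 − 801/28244·(0.966700+0.937800))/(1+801/28244) = 9199/10000 ≈ 0.919900
step 4 [4y] swap r/1=244/9317: DF=(1 − 244/9317·(0.966700+0.937800+0.919900))/(1+244/9317) = 564/625 ≈ 0.902400
step 5 [5y] bond c/1=1/80: DF=(737189/800000 − 1/80·(0.966700+0.937800+0.919900+0.902400))/(1+1/80) = 8641/10000 ≈ 0.864100
step 6 [6y] swap r/1=199/7788: DF=(1 − 199/7788·(0.966700+0.937800+0.919900+0.902400+0.864100))/(1+199/7788) = 8607/10000 ≈ 0.860700
step 7 [7y] bond c/1=3/80: DF=(870459/800000 − 3/80·(0.966700+0.937800+0.919900+0.902400+0.864100+0.860700))/(1+3/80) = 8517/10000 ≈ 0.851700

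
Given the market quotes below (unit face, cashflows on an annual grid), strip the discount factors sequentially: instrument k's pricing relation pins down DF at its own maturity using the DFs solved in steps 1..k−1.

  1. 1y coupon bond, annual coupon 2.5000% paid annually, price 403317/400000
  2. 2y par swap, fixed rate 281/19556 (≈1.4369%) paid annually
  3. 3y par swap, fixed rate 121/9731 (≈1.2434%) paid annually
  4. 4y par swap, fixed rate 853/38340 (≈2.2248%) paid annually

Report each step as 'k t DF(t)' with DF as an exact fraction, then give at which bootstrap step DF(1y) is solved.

step 1 [1y] bond c/1=1/40: DF=(403317/400000 − 1/40·(0))/(1+1/40) = 9837/10000 ≈ 0.983700
step 2 [2y] swap r/1=281/19556: DF=(1 − 281/19556·(0.983700))/(1+281/19556) = 9719/10000 ≈ 0.971900
step 3 [3y] swap r/1=121/9731: DF=(1 − 121/9731·(0.983700+0.971900))/(1+121/9731) = 9637/10000 ≈ 0.963700
step 4 [4y] swap r/1=853/38340: DF=(1 − 853/38340·(0.983700+0.971900+0.963700))/(1+853/38340) = 9147/10000 ≈ 0.914700

1 1 9837/10000
2 2 9719/10000
3 3 9637/10000
4 4 9147/10000
DF(1y) is solved at step 1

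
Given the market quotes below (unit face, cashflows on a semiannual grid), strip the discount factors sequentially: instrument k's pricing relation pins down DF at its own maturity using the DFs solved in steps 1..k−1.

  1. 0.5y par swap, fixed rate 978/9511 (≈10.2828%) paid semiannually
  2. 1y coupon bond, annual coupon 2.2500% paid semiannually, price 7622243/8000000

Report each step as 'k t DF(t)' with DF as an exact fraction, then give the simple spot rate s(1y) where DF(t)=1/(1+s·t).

1 1/2 9511/10000
2 1 2329/2500
s(1y) = (1/(2329/2500) − 1)/(1) = 171/2329 ≈ 7.3422%

step 1 [0.5y] swap r/2=489/9511: DF=(1 − 489/9511·(0))/(1+489/9511) = 9511/10000 ≈ 0.951100
step 2 [1y] bond c/2=9/800: DF=(7622243/8000000 − 9/800·(0.951100))/(1+9/800) = 2329/2500 ≈ 0.931600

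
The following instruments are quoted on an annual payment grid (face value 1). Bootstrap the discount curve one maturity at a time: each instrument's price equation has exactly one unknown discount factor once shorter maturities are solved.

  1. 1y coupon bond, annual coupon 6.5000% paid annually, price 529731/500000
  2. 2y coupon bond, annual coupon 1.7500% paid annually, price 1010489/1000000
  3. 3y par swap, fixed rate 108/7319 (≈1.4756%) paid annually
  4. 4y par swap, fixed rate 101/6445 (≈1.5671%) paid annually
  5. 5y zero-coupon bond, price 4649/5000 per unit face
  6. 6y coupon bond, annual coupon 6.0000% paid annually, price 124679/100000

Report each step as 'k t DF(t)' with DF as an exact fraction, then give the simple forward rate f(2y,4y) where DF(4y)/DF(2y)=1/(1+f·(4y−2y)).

step 1 [1y] bond c/1=13/200: DF=(529731/500000 − 13/200·(0))/(1+13/200) = 2487/2500 ≈ 0.994800
step 2 [2y] bond c/1=7/400: DF=(1010489/1000000 − 7/400·(0.994800))/(1+7/400) = 122/125 ≈ 0.976000
step 3 [3y] swap r/1=108/7319: DF=(1 − 108/7319·(0.994800+0.976000))/(1+108/7319) = 598/625 ≈ 0.956800
step 4 [4y] swap r/1=101/6445: DF=(1 − 101/6445·(0.994800+0.976000+0.956800))/(1+101/6445) = 4697/5000 ≈ 0.939400
step 5 [5y] zero: DF = P = 4649/5000 ≈ 0.929800
step 6 [6y] bond c/1=3/50: DF=(124679/100000 − 3/50·(0.994800+0.976000+0.956800+0.939400+0.929800))/(1+3/50) = 9047/10000 ≈ 0.904700

1 1 2487/2500
2 2 122/125
3 3 598/625
4 4 4697/5000
5 5 4649/5000
6 6 9047/10000
f(2y,4y) = ((122/125)/(4697/5000) − 1)/(2) = 3/154 ≈ 1.9481%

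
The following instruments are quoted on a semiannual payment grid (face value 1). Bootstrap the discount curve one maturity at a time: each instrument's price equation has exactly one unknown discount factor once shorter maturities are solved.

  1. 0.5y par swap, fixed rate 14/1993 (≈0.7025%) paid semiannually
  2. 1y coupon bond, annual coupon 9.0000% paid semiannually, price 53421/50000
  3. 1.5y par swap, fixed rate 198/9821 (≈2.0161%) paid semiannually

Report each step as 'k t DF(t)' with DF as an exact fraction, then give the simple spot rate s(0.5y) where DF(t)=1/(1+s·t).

step 1 [0.5y] swap r/2=7/1993: DF=(1 − 7/1993·(0))/(1+7/1993) = 1993/2000 ≈ 0.996500
step 2 [1y] bond c/2=9/200: DF=(53421/50000 − 9/200·(0.996500))/(1+9/200) = 1959/2000 ≈ 0.979500
step 3 [1.5y] swap r/2=99/9821: DF=(1 − 99/9821·(0.996500+0.979500))/(1+99/9821) = 9703/10000 ≈ 0.970300

1 1/2 1993/2000
2 1 1959/2000
3 3/2 9703/10000
s(0.5y) = (1/(1993/2000) − 1)/(1/2) = 14/1993 ≈ 0.7025%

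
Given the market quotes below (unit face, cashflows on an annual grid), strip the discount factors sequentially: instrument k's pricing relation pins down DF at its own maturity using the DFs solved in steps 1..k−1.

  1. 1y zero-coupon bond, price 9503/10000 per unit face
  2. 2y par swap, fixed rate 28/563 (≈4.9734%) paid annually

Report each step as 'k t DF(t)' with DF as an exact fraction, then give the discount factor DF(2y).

step 1 [1y] zero: DF = P = 9503/10000 ≈ 0.950300
step 2 [2y] swap r/1=28/563: DF=(1 − 28/563·(0.950300))/(1+28/563) = 2269/2500 ≈ 0.907600

1 1 9503/10000
2 2 2269/2500
DF(2y) = 2269/2500 ≈ 0.907600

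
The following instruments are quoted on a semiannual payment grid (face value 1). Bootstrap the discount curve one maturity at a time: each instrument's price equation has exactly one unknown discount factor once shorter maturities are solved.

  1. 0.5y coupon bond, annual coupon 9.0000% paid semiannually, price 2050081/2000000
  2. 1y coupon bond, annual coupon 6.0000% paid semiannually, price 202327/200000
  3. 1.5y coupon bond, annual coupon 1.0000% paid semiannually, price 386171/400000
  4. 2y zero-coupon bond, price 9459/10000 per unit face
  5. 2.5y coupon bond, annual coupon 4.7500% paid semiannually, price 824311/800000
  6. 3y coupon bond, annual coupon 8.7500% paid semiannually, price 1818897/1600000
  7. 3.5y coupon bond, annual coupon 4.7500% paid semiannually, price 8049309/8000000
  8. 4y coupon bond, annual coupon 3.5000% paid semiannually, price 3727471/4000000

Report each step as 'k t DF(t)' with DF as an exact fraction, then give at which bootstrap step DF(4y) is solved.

step 1 [0.5y] bond c/2=9/200: DF=(2050081/2000000 − 9/200·(0))/(1+9/200) = 9809/10000 ≈ 0.980900
step 2 [1y] bond c/2=3/100: DF=(202327/200000 − 3/100·(0.980900))/(1+3/100) = 596/625 ≈ 0.953600
step 3 [1.5y] bond c/2=1/200: DF=(386171/400000 − 1/200·(0.980900+0.953600))/(1+1/200) = 951/1000 ≈ 0.951000
step 4 [2y] zero: DF = P = 9459/10000 ≈ 0.945900
step 5 [2.5y] bond c/2=19/800: DF=(824311/800000 − 19/800·(0.980900+0.953600+0.951000+0.945900))/(1+19/800) = 1147/1250 ≈ 0.917600
step 6 [3y] bond c/2=7/160: DF=(1818897/1600000 − 7/160·(0.980900+0.953600+0.951000+0.945900+0.917600))/(1+7/160) = 8901/10000 ≈ 0.890100
step 7 [3.5y] bond c/2=19/800: DF=(8049309/8000000 − 19/800·(0.980900+0.953600+0.951000+0.945900+0.917600+0.890100))/(1+19/800) = 213/250 ≈ 0.852000
step 8 [4y] bond c/2=7/400: DF=(3727471/4000000 − 7/400·(0.980900+0.953600+0.951000+0.945900+0.917600+0.890100+0.852000))/(1+7/400) = 4021/5000 ≈ 0.804200

1 1/2 9809/10000
2 1 596/625
3 3/2 951/1000
4 2 9459/10000
5 5/2 1147/1250
6 3 8901/10000
7 7/2 213/250
8 4 4021/5000
DF(4y) is solved at step 8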